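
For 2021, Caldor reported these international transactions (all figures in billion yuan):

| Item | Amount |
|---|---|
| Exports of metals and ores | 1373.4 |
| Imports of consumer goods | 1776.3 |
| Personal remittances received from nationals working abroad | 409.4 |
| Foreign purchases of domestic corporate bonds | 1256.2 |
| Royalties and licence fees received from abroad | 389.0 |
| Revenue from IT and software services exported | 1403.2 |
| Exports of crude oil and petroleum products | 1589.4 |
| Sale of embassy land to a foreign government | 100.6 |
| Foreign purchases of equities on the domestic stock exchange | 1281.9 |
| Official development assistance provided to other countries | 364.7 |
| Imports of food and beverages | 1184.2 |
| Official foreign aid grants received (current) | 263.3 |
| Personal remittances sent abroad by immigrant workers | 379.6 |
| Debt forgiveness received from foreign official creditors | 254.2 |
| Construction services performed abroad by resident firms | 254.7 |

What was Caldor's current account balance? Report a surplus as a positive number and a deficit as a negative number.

1977.6

Goods: -1184.2 + 1589.4 - 1776.3 + 1373.4 = 2.3
Services: 389.0 + 1403.2 + 254.7 = 2046.9
Secondary income: 263.3 - 364.7 + 409.4 - 379.6 = -71.6
Current account = 2.3 + 2046.9 + (-71.6) = 1977.6
(Excluded from the current account — financial account: foreign purchases of domestic corporate bonds 1256.2, foreign purchases of equities on the domestic stock exchange 1281.9; capital account: sale of embassy land to a foreign government 100.6, debt forgiveness received from foreign official creditors 254.2.)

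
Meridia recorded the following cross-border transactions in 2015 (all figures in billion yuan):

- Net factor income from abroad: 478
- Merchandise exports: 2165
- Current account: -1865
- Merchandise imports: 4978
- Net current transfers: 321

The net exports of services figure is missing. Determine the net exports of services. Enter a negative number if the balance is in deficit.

Current account = goods balance + services balance + net primary income + net secondary income
Sum of the known components = -2014
Net exports of services = CA - (known components) = -1865 - (-2014) = 149

149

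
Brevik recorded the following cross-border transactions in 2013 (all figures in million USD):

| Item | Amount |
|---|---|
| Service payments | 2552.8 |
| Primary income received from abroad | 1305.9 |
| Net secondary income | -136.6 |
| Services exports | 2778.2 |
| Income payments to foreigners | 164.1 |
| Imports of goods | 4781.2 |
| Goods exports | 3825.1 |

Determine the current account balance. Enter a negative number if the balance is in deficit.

Goods balance = 3825.1 - 4781.2 = -956.1
Services balance = 2778.2 - 2552.8 = 225.4
Trade balance (goods + services) = -956.1 + 225.4 = -730.7
Net primary income = 1305.9 - 164.1 = 1141.8
Net secondary income = -136.6
Current account = -730.7 + 1141.8 + (-136.6) = 274.5

274.5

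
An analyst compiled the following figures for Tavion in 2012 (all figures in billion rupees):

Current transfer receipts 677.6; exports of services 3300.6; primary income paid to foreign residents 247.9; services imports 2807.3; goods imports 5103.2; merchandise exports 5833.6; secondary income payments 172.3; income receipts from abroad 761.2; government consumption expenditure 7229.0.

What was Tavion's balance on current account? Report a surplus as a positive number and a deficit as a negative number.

2242.3

Goods balance = 5833.6 - 5103.2 = 730.4
Services balance = 3300.6 - 2807.3 = 493.3
Trade balance (goods + services) = 730.4 + 493.3 = 1223.7
Net primary income = 761.2 - 247.9 = 513.3
Net secondary income = 677.6 - 172.3 = 505.3
Current account = 1223.7 + 513.3 + 505.3 = 2242.3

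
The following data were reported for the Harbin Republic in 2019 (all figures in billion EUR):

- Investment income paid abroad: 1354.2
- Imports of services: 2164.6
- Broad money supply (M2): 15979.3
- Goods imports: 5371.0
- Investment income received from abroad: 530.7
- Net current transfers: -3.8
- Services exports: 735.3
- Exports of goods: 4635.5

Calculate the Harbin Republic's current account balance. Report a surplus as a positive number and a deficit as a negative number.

Goods balance = 4635.5 - 5371.0 = -735.5
Services balance = 735.3 - 2164.6 = -1429.3
Trade balance (goods + services) = -735.5 + (-1429.3) = -2164.8
Net primary income = 530.7 - 1354.2 = -823.5
Net secondary income = -3.8
Current account = -2164.8 + (-823.5) + (-3.8) = -2992.1

-2992.1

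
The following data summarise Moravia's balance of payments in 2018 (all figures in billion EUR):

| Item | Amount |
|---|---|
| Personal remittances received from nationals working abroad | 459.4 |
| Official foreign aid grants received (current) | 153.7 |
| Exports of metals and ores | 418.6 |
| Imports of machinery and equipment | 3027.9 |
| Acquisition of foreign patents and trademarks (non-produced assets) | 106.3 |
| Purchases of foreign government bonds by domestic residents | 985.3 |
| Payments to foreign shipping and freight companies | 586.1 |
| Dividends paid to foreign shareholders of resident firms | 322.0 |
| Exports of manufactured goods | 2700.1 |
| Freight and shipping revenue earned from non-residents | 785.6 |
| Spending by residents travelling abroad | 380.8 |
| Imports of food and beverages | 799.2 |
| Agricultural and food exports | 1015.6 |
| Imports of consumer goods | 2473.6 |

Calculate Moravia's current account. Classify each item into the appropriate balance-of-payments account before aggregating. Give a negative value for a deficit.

-2056.6

Goods: 1015.6 - 2473.6 - 799.2 - 3027.9 + 418.6 + 2700.1 = -2166.4
Services: -586.1 + 785.6 - 380.8 = -181.3
Primary income: -322.0
Secondary income: 459.4 + 153.7 = 613.1
Current account = (-2166.4) + (-181.3) + (-322.0) + 613.1 = -2056.6
(Excluded from the current account — capital account: acquisition of foreign patents and trademarks (non-produced assets) 106.3; financial account: purchases of foreign government bonds by domestic residents 985.3.)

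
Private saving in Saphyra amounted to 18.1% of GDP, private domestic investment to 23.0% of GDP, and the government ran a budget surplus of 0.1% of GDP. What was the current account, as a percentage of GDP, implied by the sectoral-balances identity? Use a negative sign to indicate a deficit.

-4.8

By the sectoral-balances identity, CA = (S_private - I) + (T - G).
Private balance = 18.1 - 23.0 = -4.9
Government balance (T - G) = 0.1
CA = -4.9 + 0.1 = -4.8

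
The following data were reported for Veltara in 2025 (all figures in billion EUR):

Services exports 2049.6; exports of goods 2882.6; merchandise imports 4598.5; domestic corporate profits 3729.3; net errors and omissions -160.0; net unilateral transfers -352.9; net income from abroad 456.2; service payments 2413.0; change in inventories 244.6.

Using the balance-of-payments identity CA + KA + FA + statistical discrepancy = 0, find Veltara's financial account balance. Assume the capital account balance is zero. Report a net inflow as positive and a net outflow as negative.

2136.0

Goods balance = 2882.6 - 4598.5 = -1715.9
Services balance = 2049.6 - 2413.0 = -363.4
Trade balance (goods + services) = -1715.9 + (-363.4) = -2079.3
Net primary income = 456.2
Net secondary income = -352.9
Current account = -2079.3 + 456.2 + (-352.9) = -1976.0
Financial account = -(-1976.0 + (-160.0)) = 2136.0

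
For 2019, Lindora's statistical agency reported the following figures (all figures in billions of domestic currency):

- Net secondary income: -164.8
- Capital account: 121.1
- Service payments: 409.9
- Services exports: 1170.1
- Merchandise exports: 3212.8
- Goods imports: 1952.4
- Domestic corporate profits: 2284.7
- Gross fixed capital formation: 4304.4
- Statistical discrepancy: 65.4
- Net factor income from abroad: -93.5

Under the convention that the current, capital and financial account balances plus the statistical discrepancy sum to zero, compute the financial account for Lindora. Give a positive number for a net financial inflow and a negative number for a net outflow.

Goods balance = 3212.8 - 1952.4 = 1260.4
Services balance = 1170.1 - 409.9 = 760.2
Trade balance (goods + services) = 1260.4 + 760.2 = 2020.6
Net primary income = -93.5
Net secondary income = -164.8
Current account = 2020.6 + (-93.5) + (-164.8) = 1762.3
Financial account = -(1762.3 + 121.1 + 65.4) = -1948.8

-1948.8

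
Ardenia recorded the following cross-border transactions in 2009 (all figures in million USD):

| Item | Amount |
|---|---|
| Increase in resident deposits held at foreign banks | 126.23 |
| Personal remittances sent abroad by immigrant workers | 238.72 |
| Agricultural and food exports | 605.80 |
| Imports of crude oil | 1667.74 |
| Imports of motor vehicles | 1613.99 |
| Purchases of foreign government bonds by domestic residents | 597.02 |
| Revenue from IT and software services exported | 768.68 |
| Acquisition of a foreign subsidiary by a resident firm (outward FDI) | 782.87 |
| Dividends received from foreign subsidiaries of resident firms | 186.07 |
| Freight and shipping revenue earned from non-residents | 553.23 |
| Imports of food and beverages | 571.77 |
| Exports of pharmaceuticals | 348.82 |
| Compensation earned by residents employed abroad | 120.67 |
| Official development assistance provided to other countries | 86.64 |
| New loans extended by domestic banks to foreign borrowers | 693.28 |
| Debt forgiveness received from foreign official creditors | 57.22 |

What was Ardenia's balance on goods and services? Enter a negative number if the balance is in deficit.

Goods: -1613.99 - 571.77 - 1667.74 + 605.80 + 348.82 = -2898.88
Services: 768.68 + 553.23 = 1321.91
Trade balance = -2898.88 + 1321.91 = -1576.97
(Excluded from the trade balance — financial account: increase in resident deposits held at foreign banks 126.23, purchases of foreign government bonds by domestic residents 597.02, acquisition of a foreign subsidiary by a resident firm (outward FDI) 782.87, new loans extended by domestic banks to foreign borrowers 693.28; secondary income: personal remittances sent abroad by immigrant workers 238.72, official development assistance provided to other countries 86.64; primary income: dividends received from foreign subsidiaries of resident firms 186.07, compensation earned by residents employed abroad 120.67; capital account: debt forgiveness received from foreign official creditors 57.22.)

-1576.97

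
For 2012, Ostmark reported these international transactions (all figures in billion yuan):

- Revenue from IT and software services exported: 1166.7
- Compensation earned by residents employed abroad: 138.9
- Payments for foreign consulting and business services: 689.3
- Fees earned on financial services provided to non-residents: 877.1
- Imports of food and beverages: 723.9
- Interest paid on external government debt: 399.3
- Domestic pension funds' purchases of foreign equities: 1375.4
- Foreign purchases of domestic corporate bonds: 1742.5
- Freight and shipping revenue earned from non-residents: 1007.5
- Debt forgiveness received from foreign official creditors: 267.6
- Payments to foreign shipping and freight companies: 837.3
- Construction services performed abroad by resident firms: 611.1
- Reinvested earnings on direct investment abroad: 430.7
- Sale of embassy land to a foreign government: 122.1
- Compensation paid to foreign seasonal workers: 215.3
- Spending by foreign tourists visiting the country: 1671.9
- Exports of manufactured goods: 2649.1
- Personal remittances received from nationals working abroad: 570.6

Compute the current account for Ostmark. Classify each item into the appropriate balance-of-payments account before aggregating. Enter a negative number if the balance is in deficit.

6258.5

Goods: -723.9 + 2649.1 = 1925.2
Services: 611.1 + 1007.5 + 1671.9 - 837.3 + 1166.7 + 877.1 - 689.3 = 3807.7
Primary income: 138.9 + 430.7 - 399.3 - 215.3 = -45.0
Secondary income: 570.6
Current account = 1925.2 + 3807.7 + (-45.0) + 570.6 = 6258.5
(Excluded from the current account — financial account: domestic pension funds' purchases of foreign equities 1375.4, foreign purchases of domestic corporate bonds 1742.5; capital account: debt forgiveness received from foreign official creditors 267.6, sale of embassy land to a foreign government 122.1.)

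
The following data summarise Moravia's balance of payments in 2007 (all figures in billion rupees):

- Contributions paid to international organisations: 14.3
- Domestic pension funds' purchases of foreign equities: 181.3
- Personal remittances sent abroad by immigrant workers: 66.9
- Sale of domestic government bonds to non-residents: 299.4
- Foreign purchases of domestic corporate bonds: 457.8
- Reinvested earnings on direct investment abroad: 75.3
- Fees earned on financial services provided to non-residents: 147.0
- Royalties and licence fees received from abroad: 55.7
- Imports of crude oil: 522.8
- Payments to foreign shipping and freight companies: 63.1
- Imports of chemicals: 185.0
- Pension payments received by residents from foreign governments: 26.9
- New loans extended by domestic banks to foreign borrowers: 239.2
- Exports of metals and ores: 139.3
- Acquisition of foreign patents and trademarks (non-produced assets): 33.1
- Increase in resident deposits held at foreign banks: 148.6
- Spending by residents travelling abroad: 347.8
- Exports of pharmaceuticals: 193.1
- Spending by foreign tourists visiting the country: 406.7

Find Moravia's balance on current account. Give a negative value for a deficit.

Goods: 193.1 + 139.3 - 522.8 - 185.0 = -375.4
Services: 147.0 + 406.7 + 55.7 - 347.8 - 63.1 = 198.5
Primary income: 75.3
Secondary income: 26.9 - 66.9 - 14.3 = -54.3
Current account = (-375.4) + 198.5 + 75.3 + (-54.3) = -155.9
(Excluded from the current account — financial account: domestic pension funds' purchases of foreign equities 181.3, sale of domestic government bonds to non-residents 299.4, foreign purchases of domestic corporate bonds 457.8, new loans extended by domestic banks to foreign borrowers 239.2, increase in resident deposits held at foreign banks 148.6; capital account: acquisition of foreign patents and trademarks (non-produced assets) 33.1.)

-155.9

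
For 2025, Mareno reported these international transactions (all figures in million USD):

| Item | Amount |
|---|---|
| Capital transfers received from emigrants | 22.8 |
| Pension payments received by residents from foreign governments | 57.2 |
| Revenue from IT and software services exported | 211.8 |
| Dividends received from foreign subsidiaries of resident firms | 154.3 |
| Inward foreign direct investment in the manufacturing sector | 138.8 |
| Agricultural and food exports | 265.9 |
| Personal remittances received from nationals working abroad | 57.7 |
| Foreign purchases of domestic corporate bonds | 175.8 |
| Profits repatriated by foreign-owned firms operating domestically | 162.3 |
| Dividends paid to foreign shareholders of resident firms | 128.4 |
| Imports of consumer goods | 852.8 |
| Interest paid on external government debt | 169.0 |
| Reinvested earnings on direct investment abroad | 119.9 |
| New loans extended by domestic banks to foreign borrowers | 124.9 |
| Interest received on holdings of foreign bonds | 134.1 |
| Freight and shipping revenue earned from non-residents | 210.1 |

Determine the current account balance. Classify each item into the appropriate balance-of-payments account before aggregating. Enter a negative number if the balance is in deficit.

Goods: 265.9 - 852.8 = -586.9
Services: 211.8 + 210.1 = 421.9
Primary income: 119.9 - 169.0 - 128.4 - 162.3 + 154.3 + 134.1 = -51.4
Secondary income: 57.2 + 57.7 = 114.9
Current account = (-586.9) + 421.9 + (-51.4) + 114.9 = -101.5
(Excluded from the current account — capital account: capital transfers received from emigrants 22.8; financial account: inward foreign direct investment in the manufacturing sector 138.8, foreign purchases of domestic corporate bonds 175.8, new loans extended by domestic banks to foreign borrowers 124.9.)

-101.5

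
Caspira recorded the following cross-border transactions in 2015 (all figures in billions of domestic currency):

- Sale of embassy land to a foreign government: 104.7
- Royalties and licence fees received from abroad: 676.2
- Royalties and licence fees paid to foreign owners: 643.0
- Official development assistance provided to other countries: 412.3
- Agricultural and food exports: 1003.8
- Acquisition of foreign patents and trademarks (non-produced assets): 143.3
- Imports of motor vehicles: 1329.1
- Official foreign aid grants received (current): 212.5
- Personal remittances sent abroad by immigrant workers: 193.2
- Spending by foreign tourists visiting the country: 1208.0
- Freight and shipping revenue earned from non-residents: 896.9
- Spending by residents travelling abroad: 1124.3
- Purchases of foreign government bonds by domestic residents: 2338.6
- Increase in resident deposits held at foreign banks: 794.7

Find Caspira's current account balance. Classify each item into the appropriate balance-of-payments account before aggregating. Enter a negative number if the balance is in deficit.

295.5

Goods: -1329.1 + 1003.8 = -325.3
Services: 676.2 + 896.9 - 1124.3 - 643.0 + 1208.0 = 1013.8
Secondary income: 212.5 - 412.3 - 193.2 = -393.0
Current account = (-325.3) + 1013.8 + (-393.0) = 295.5
(Excluded from the current account — capital account: sale of embassy land to a foreign government 104.7, acquisition of foreign patents and trademarks (non-produced assets) 143.3; financial account: purchases of foreign government bonds by domestic residents 2338.6, increase in resident deposits held at foreign banks 794.7.)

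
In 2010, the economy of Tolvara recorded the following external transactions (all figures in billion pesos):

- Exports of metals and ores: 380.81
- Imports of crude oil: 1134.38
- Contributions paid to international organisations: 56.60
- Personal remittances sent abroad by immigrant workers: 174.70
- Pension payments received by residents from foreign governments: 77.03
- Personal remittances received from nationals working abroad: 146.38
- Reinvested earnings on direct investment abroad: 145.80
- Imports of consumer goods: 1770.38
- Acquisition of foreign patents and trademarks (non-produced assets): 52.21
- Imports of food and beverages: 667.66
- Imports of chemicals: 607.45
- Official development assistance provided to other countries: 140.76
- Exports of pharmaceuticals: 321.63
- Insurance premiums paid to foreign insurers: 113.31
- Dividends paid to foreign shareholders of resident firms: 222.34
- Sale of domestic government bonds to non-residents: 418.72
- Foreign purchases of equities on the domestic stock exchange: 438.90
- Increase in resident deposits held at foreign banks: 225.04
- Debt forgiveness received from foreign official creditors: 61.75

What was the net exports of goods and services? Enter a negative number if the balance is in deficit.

-3590.74

Goods: -607.45 + 321.63 + 380.81 - 1134.38 - 667.66 - 1770.38 = -3477.43
Services: -113.31
Trade balance = -3477.43 + (-113.31) = -3590.74
(Excluded from the trade balance — secondary income: contributions paid to international organisations 56.60, personal remittances sent abroad by immigrant workers 174.70, pension payments received by residents from foreign governments 77.03, personal remittances received from nationals working abroad 146.38, official development assistance provided to other countries 140.76; primary income: reinvested earnings on direct investment abroad 145.80, dividends paid to foreign shareholders of resident firms 222.34; capital account: acquisition of foreign patents and trademarks (non-produced assets) 52.21, debt forgiveness received from foreign official creditors 61.75; financial account: sale of domestic government bonds to non-residents 418.72, foreign purchases of equities on the domestic stock exchange 438.90, increase in resident deposits held at foreign banks 225.04.)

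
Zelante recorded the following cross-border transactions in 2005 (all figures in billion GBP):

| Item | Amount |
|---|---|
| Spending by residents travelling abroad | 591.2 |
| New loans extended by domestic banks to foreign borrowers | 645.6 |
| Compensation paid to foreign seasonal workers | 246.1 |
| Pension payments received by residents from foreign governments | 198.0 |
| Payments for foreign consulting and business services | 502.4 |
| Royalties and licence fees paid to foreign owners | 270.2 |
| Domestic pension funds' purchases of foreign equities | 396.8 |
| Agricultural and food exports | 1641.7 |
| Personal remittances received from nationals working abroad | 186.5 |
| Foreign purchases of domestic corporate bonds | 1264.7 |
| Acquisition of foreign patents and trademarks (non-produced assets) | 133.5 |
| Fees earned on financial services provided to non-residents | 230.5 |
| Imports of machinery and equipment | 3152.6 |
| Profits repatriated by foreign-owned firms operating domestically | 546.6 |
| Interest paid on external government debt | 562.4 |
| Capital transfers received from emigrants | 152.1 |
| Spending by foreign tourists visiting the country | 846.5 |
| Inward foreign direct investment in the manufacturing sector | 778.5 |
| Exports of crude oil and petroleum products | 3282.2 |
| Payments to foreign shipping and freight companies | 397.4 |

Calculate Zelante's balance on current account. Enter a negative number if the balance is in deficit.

116.5

Goods: 1641.7 + 3282.2 - 3152.6 = 1771.3
Services: -270.2 - 397.4 - 591.2 - 502.4 + 846.5 + 230.5 = -684.2
Primary income: -546.6 - 246.1 - 562.4 = -1355.1
Secondary income: 186.5 + 198.0 = 384.5
Current account = 1771.3 + (-684.2) + (-1355.1) + 384.5 = 116.5
(Excluded from the current account — financial account: new loans extended by domestic banks to foreign borrowers 645.6, domestic pension funds' purchases of foreign equities 396.8, foreign purchases of domestic corporate bonds 1264.7, inward foreign direct investment in the manufacturing sector 778.5; capital account: acquisition of foreign patents and trademarks (non-produced assets) 133.5, capital transfers received from emigrants 152.1.)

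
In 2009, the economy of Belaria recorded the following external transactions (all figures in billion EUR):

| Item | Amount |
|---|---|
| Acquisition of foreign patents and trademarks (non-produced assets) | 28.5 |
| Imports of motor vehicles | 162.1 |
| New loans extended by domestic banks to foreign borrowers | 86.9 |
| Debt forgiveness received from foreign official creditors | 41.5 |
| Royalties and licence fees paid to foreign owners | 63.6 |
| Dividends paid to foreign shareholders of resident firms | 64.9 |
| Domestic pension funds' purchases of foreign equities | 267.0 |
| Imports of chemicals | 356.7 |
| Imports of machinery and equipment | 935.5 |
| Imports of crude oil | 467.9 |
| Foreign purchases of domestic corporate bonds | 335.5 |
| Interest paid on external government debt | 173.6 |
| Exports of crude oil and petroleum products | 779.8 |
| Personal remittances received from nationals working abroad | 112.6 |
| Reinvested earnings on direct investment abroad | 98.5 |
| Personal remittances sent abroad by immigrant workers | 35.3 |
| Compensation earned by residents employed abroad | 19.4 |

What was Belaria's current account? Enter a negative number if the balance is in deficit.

-1249.3

Goods: -162.1 - 935.5 + 779.8 - 467.9 - 356.7 = -1142.4
Services: -63.6
Primary income: -64.9 - 173.6 + 98.5 + 19.4 = -120.6
Secondary income: 112.6 - 35.3 = 77.3
Current account = (-1142.4) + (-63.6) + (-120.6) + 77.3 = -1249.3
(Excluded from the current account — capital account: acquisition of foreign patents and trademarks (non-produced assets) 28.5, debt forgiveness received from foreign official creditors 41.5; financial account: new loans extended by domestic banks to foreign borrowers 86.9, domestic pension funds' purchases of foreign equities 267.0, foreign purchases of domestic corporate bonds 335.5.)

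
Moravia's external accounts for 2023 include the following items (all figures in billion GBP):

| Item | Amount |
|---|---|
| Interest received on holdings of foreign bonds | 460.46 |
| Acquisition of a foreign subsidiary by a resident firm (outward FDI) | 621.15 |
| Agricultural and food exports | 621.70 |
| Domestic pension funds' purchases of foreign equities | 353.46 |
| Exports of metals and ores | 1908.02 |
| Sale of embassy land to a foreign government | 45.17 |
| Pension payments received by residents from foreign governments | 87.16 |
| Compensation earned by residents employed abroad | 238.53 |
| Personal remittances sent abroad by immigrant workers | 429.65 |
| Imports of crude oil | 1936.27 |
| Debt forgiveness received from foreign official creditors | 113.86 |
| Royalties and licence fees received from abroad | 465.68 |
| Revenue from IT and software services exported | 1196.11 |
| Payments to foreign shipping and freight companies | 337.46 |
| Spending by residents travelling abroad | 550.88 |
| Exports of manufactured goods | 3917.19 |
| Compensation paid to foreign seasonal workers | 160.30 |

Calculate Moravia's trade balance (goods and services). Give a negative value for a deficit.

5284.09

Goods: 3917.19 + 1908.02 - 1936.27 + 621.70 = 4510.64
Services: 1196.11 + 465.68 - 337.46 - 550.88 = 773.45
Trade balance = 4510.64 + 773.45 = 5284.09
(Excluded from the trade balance — primary income: interest received on holdings of foreign bonds 460.46, compensation earned by residents employed abroad 238.53, compensation paid to foreign seasonal workers 160.30; financial account: acquisition of a foreign subsidiary by a resident firm (outward FDI) 621.15, domestic pension funds' purchases of foreign equities 353.46; capital account: sale of embassy land to a foreign government 45.17, debt forgiveness received from foreign official creditors 113.86; secondary income: pension payments received by residents from foreign governments 87.16, personal remittances sent abroad by immigrant workers 429.65.)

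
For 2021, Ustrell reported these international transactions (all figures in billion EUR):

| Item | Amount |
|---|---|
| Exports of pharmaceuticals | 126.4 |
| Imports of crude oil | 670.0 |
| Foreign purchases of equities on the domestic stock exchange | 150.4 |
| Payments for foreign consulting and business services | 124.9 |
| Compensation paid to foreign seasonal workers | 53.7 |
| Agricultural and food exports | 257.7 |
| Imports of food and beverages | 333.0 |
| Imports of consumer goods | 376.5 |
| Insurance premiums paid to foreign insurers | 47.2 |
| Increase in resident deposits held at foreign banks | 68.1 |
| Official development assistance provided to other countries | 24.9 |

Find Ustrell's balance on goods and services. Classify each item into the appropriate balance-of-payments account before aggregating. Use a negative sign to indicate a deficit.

Goods: -333.0 + 257.7 - 376.5 - 670.0 + 126.4 = -995.4
Services: -47.2 - 124.9 = -172.1
Trade balance = -995.4 + (-172.1) = -1167.5
(Excluded from the trade balance — financial account: foreign purchases of equities on the domestic stock exchange 150.4, increase in resident deposits held at foreign banks 68.1; primary income: compensation paid to foreign seasonal workers 53.7; secondary income: official development assistance provided to other countries 24.9.)

-1167.5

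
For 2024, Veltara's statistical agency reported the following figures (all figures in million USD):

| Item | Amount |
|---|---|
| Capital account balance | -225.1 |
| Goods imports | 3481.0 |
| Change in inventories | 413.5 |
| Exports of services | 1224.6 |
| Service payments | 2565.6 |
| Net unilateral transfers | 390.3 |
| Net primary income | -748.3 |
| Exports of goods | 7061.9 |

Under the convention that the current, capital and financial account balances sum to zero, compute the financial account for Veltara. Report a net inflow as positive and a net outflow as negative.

-1656.8

Goods balance = 7061.9 - 3481.0 = 3580.9
Services balance = 1224.6 - 2565.6 = -1341.0
Trade balance (goods + services) = 3580.9 + (-1341.0) = 2239.9
Net primary income = -748.3
Net secondary income = 390.3
Current account = 2239.9 + (-748.3) + 390.3 = 1881.9
Financial account = -(1881.9 + (-225.1)) = -1656.8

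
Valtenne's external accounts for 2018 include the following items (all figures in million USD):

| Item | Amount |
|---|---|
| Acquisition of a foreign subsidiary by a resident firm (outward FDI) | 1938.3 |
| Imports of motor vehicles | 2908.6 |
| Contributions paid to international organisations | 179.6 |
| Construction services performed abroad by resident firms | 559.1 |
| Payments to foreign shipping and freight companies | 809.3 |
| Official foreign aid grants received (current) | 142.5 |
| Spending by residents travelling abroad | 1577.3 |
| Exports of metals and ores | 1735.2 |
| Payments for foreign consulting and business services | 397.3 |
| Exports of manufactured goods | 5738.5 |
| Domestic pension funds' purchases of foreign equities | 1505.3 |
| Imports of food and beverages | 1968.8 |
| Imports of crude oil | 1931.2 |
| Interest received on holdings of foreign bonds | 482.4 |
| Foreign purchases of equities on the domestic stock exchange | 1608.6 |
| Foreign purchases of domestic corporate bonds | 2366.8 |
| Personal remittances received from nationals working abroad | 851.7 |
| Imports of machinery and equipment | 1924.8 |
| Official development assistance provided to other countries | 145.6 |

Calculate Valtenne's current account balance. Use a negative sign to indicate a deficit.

-2333.1

Goods: 5738.5 - 1924.8 - 1931.2 - 1968.8 + 1735.2 - 2908.6 = -1259.7
Services: -1577.3 + 559.1 - 397.3 - 809.3 = -2224.8
Primary income: 482.4
Secondary income: 142.5 - 179.6 + 851.7 - 145.6 = 669.0
Current account = (-1259.7) + (-2224.8) + 482.4 + 669.0 = -2333.1
(Excluded from the current account — financial account: acquisition of a foreign subsidiary by a resident firm (outward FDI) 1938.3, domestic pension funds' purchases of foreign equities 1505.3, foreign purchases of equities on the domestic stock exchange 1608.6, foreign purchases of domestic corporate bonds 2366.8.)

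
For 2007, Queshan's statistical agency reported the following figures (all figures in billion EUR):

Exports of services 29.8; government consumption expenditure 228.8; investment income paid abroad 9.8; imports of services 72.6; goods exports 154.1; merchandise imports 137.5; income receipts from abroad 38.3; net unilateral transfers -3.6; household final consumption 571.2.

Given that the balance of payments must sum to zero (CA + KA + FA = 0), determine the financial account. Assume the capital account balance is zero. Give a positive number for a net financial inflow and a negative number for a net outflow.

Goods balance = 154.1 - 137.5 = 16.6
Services balance = 29.8 - 72.6 = -42.8
Trade balance (goods + services) = 16.6 + (-42.8) = -26.2
Net primary income = 38.3 - 9.8 = 28.5
Net secondary income = -3.6
Current account = -26.2 + 28.5 + (-3.6) = -1.3
Financial account = -(-1.3) = 1.3

1.3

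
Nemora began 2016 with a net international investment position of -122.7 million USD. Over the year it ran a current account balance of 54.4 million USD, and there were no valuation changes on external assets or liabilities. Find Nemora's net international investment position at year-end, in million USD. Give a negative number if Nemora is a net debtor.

-68.3

With no valuation effects, change in NIIP = current account = 54.4
End-of-year NIIP = -122.7 + 54.4 = -68.3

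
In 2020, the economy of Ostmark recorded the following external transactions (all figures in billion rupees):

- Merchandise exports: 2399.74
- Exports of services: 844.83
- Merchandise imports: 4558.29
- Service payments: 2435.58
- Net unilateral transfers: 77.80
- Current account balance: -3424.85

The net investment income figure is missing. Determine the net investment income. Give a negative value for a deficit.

246.65

Current account = goods balance + services balance + net primary income + net secondary income
Sum of the known components = -3671.50
Net investment income = CA - (known components) = -3424.85 - (-3671.50) = 246.65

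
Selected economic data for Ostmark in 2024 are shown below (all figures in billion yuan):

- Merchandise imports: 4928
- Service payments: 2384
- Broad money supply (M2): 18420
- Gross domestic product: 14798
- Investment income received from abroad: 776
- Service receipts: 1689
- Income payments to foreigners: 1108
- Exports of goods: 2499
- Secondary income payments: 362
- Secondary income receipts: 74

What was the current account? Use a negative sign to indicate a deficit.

Goods balance = 2499 - 4928 = -2429
Services balance = 1689 - 2384 = -695
Trade balance (goods + services) = -2429 + (-695) = -3124
Net primary income = 776 - 1108 = -332
Net secondary income = 74 - 362 = -288
Current account = -3124 + (-332) + (-288) = -3744

-3744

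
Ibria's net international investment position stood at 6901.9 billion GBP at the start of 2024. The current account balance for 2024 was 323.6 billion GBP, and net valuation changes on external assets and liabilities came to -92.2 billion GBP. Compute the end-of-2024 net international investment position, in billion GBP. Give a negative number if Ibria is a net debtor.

Change in NIIP = current account + net valuation change = 323.6 + (-92.2) = 231.4
End-of-year NIIP = 6901.9 + 231.4 = 7133.3

7133.3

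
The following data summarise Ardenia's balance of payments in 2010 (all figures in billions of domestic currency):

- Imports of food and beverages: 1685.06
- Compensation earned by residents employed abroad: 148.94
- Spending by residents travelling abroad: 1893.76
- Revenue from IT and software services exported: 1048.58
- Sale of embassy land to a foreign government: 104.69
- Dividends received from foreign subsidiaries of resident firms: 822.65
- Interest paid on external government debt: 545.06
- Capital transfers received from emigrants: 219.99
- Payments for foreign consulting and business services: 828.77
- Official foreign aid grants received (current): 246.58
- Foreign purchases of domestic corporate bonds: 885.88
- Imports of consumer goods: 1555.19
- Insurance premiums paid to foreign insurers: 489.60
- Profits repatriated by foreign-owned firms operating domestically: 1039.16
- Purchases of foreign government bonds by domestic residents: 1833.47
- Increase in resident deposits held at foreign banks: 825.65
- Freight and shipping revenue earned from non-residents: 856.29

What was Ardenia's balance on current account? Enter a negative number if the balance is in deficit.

Goods: -1555.19 - 1685.06 = -3240.25
Services: -1893.76 - 828.77 + 1048.58 - 489.60 + 856.29 = -1307.26
Primary income: 822.65 - 1039.16 + 148.94 - 545.06 = -612.63
Secondary income: 246.58
Current account = (-3240.25) + (-1307.26) + (-612.63) + 246.58 = -4913.56
(Excluded from the current account — capital account: sale of embassy land to a foreign government 104.69, capital transfers received from emigrants 219.99; financial account: foreign purchases of domestic corporate bonds 885.88, purchases of foreign government bonds by domestic residents 1833.47, increase in resident deposits held at foreign banks 825.65.)

-4913.56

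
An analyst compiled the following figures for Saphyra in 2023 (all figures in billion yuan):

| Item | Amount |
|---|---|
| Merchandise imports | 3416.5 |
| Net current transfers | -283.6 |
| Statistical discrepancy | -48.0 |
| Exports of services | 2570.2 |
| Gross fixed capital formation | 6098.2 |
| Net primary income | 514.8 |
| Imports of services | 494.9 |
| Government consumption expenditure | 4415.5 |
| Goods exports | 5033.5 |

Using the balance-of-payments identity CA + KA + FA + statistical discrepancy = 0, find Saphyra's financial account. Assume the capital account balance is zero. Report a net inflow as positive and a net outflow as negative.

-3875.5

Goods balance = 5033.5 - 3416.5 = 1617.0
Services balance = 2570.2 - 494.9 = 2075.3
Trade balance (goods + services) = 1617.0 + 2075.3 = 3692.3
Net primary income = 514.8
Net secondary income = -283.6
Current account = 3692.3 + 514.8 + (-283.6) = 3923.5
Financial account = -(3923.5 + (-48.0)) = -3875.5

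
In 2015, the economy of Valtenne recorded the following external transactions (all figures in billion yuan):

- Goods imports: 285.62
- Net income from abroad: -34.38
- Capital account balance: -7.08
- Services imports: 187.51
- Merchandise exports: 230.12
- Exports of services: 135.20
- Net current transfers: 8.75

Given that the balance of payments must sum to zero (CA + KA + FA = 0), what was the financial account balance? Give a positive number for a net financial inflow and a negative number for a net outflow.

Goods balance = 230.12 - 285.62 = -55.50
Services balance = 135.20 - 187.51 = -52.31
Trade balance (goods + services) = -55.50 + (-52.31) = -107.81
Net primary income = -34.38
Net secondary income = 8.75
Current account = -107.81 + (-34.38) + 8.75 = -133.44
Financial account = -(-133.44 + (-7.08)) = 140.52

140.52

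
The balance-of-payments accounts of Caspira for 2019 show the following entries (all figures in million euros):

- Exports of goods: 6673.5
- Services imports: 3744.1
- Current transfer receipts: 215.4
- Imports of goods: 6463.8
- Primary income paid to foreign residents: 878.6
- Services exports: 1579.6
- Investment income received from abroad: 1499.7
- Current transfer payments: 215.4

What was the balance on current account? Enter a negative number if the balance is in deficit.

-1333.7

Goods balance = 6673.5 - 6463.8 = 209.7
Services balance = 1579.6 - 3744.1 = -2164.5
Trade balance (goods + services) = 209.7 + (-2164.5) = -1954.8
Net primary income = 1499.7 - 878.6 = 621.1
Net secondary income = 215.4 - 215.4 = 0.0
Current account = -1954.8 + 621.1 + 0.0 = -1333.7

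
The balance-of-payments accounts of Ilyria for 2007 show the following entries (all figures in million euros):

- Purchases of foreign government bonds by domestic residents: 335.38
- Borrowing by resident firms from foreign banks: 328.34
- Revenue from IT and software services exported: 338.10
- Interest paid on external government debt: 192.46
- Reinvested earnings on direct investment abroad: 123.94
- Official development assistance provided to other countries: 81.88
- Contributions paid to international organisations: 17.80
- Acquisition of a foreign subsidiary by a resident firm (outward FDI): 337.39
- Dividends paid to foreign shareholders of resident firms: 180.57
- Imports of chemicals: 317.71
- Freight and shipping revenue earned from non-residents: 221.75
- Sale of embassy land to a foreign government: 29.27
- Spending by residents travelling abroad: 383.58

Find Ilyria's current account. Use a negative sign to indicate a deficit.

-490.21

Goods: -317.71
Services: 338.10 + 221.75 - 383.58 = 176.27
Primary income: -180.57 - 192.46 + 123.94 = -249.09
Secondary income: -81.88 - 17.80 = -99.68
Current account = (-317.71) + 176.27 + (-249.09) + (-99.68) = -490.21
(Excluded from the current account — financial account: purchases of foreign government bonds by domestic residents 335.38, borrowing by resident firms from foreign banks 328.34, acquisition of a foreign subsidiary by a resident firm (outward FDI) 337.39; capital account: sale of embassy land to a foreign government 29.27.)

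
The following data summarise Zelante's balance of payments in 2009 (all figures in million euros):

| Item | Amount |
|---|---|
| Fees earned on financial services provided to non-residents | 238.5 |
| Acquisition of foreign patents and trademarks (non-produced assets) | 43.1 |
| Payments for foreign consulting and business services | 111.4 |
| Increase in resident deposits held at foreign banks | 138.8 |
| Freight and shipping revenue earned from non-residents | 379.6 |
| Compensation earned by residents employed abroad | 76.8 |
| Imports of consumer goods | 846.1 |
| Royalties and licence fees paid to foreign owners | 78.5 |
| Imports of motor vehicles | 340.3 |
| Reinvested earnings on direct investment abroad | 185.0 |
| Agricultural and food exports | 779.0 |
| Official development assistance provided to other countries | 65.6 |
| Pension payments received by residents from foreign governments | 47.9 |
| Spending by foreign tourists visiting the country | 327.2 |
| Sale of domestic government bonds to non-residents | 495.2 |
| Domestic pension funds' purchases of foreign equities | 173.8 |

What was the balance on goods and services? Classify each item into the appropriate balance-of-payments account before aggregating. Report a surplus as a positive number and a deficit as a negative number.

348.0

Goods: -846.1 + 779.0 - 340.3 = -407.4
Services: 327.2 - 78.5 + 238.5 - 111.4 + 379.6 = 755.4
Trade balance = -407.4 + 755.4 = 348.0
(Excluded from the trade balance — capital account: acquisition of foreign patents and trademarks (non-produced assets) 43.1; financial account: increase in resident deposits held at foreign banks 138.8, sale of domestic government bonds to non-residents 495.2, domestic pension funds' purchases of foreign equities 173.8; primary income: compensation earned by residents employed abroad 76.8, reinvested earnings on direct investment abroad 185.0; secondary income: official development assistance provided to other countries 65.6, pension payments received by residents from foreign governments 47.9.)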